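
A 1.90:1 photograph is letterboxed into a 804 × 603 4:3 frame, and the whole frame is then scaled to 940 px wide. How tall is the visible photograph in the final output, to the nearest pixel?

Fitted into 804×603, the photograph spans the width; its height is 804 / 1.900 ≈ 423.16 px.
Resizing to 940 px wide multiplies everything by 1.1692: 423.16 → 494.74 px.

495 px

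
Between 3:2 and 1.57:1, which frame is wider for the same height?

1.57:1

3:2 = 1.5 and 1.57; 1.57 > 1.5.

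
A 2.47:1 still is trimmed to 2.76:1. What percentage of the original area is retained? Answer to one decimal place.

89.5%

2.76:1 is wider than 2.47:1, so the crop keeps the full width and trims the height.
(2.470)/(2.760) ≈ 0.895 of the area survives.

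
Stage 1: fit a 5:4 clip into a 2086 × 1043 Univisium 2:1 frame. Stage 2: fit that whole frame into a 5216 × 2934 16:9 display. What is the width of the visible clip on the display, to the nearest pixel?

5:4 in 2086×1043: fills the height, so the clip is 1303.75 × 1043.00.
The Univisium 2:1 canvas is width-limited in 5216×2934, giving 5216.00 × 2608.00; scale factor 2.5005.
So the clip's width is 1303.75 × 2.5005 ≈ 3260.00.

3260 px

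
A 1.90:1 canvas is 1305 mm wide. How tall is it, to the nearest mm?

At 1.90:1, 1305 / 1.900 ≈ 686.84.

687 mm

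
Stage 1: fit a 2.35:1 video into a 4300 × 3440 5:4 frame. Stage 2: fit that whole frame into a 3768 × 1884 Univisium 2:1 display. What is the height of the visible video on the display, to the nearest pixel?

1002 px

First fit — 2.35:1 into 4300×3440 spans the width: 4300.00 × 1829.79.
Second fit — the 5:4 canvas into 3768×1884 spans the height: 2355.00 × 1884.00 (×0.5477 from 4300×3440).
So the video's height is 1829.79 × 0.5477 ≈ 1002.13.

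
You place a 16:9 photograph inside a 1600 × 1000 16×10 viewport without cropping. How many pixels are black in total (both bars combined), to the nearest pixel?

160000 pixels

Since 1.778 > 1.600, the photograph is width-limited.
Content height = 1600 × 9/16 ≈ 900.0000 px.
1000 − 900.0000 = 100.0000 px of bars.
Across the 1600-px span: 100.0000 × 1600 ≈ 160000 px.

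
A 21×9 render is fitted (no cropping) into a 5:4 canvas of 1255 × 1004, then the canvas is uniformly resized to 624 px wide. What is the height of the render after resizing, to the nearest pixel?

In the 1255×1004 frame the render fills the width: height = 1255 × 9/21 ≈ 537.86 px.
Scaling 1255 → 624 is ×0.4972, so the height becomes 537.86 × 0.4972 ≈ 267.43 px.

267 px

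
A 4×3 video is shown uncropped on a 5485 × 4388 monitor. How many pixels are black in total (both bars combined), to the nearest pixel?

1504261 pixels

4×3 (1.333) > 5:4 (1.250), so the video fills the width.
Content height = 5485 × 3/4 ≈ 4113.7500 px.
Leftover height: 4388 − 4113.7500 = 274.2500 px.
Across the 5485-px span: 274.2500 × 5485 ≈ 1504261 px.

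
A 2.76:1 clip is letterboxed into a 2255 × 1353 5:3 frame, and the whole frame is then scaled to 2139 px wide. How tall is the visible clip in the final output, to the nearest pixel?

775 px

Fitted into 2255×1353, the clip spans the width; its height is 2255 / 2.760 ≈ 817.03 px.
Scaling 2255 → 2139 is ×0.9486, so the height becomes 817.03 × 0.9486 ≈ 775.00 px.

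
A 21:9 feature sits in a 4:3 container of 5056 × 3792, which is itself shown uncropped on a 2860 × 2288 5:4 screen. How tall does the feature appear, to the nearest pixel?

1226 px

First fit — 21:9 into 5056×3792 spans the width: 5056.00 × 2166.86.
The 4:3 canvas is width-limited in 2860×2288, giving 2860.00 × 2145.00; scale factor 0.5657.
So the feature's height is 2166.86 × 0.5657 ≈ 1225.71.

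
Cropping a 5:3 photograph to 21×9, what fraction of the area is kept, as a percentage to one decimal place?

21×9 is wider than 5:3, so the crop keeps the full width and trims the height.
Fraction kept = (1.667)/(2.333) ≈ 71.43%.

71.4%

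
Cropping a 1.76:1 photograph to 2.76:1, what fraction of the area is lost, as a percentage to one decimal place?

36.2%

2.76:1 is wider than 1.76:1, so the crop keeps the full width and trims the height.
(1.760)/(2.760) ≈ 0.638 of the area survives, leaving 36.23% discarded.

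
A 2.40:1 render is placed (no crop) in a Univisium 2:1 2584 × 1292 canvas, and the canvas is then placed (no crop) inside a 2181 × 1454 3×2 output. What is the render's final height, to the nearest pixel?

Inside the 2584×1292 canvas the render is width-limited at 2584.00 × 1076.67.
The Univisium 2:1 canvas is width-limited in 2181×1454, giving 2181.00 × 1090.50; scale factor 0.8440.
So the render's height is 1076.67 × 0.8440 ≈ 908.75.

909 px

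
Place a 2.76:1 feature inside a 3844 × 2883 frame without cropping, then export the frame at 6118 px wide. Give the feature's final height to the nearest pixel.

Fitted into 3844×2883, the feature spans the width; its height is 3844 / 2.760 ≈ 1392.75 px.
The frame scales by 6118/3844 = 1.5916; 1392.75 × 1.5916 ≈ 2216.67 px.

2217 px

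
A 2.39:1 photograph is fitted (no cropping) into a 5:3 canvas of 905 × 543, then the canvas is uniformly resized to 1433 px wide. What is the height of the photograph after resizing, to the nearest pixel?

600 px

At 905×543 the photograph is width-limited, so height = 905 / 2.390 ≈ 378.66 px.
The frame scales by 1433/905 = 1.5834; 378.66 × 1.5834 ≈ 599.58 px.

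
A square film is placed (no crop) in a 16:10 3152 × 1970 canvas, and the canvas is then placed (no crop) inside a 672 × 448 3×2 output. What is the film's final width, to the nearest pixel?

First fit — square into 3152×1970 spans the height: 1970.00 × 1970.00.
The 16:10 canvas is width-limited in 672×448, giving 672.00 × 420.00; scale factor 0.2132.
Applying the same ×0.2132: 1970.00 → 420.00.

420 px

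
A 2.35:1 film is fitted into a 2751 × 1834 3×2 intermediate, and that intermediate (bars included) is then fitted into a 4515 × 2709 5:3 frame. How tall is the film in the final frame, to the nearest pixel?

2.35:1 in 2751×1834: fills the width, so the film is 2751.00 × 1170.64.
Second fit — the 3×2 canvas into 4515×2709 spans the height: 4063.50 × 2709.00 (×1.4771 from 2751×1834).
So the film's height is 1170.64 × 1.4771 ≈ 1729.15.

1729 px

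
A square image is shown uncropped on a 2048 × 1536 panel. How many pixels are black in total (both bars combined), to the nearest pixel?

square is narrower than 4:3, so it spans the full height.
Content width = 1536 × 1/1 ≈ 1536.0000 px.
Black = 2048 − 1536.0000 = 512.0000 px.
Bar area = 512.0000 × 1536 ≈ 786432 px.

786432 pixels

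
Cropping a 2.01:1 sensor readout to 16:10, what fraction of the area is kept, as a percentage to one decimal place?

Going from 2.01:1 to 16:10 means cutting width while keeping height.
Fraction kept = (1.600)/(2.010) ≈ 79.60%.

79.6%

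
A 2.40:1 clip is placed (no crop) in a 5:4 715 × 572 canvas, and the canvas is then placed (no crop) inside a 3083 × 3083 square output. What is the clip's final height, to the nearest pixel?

1285 px

First fit — 2.40:1 into 715×572 spans the width: 715.00 × 297.92.
The 5:4 canvas is width-limited in 3083×3083, giving 3083.00 × 2466.40; scale factor 4.3119.
So the clip's height is 297.92 × 4.3119 ≈ 1284.58.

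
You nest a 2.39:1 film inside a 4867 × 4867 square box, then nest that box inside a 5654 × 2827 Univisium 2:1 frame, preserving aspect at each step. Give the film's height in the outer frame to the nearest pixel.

1183 px

First fit — 2.39:1 into 4867×4867 spans the width: 4867.00 × 2036.40.
square in 5654×2827: fills the height, so the intermediate becomes 2827.00 × 2827.00 — a scale of ×0.5809.
So the film's height is 2036.40 × 0.5809 ≈ 1182.85.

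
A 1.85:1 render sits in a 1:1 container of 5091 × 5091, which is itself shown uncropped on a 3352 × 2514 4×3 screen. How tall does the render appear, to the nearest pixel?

Inside the 5091×5091 canvas the render is width-limited at 5091.00 × 2751.89.
Second fit — the 1:1 canvas into 3352×2514 spans the height: 2514.00 × 2514.00 (×0.4938 from 5091×5091).
Applying the same ×0.4938: 2751.89 → 1358.92.

1359 px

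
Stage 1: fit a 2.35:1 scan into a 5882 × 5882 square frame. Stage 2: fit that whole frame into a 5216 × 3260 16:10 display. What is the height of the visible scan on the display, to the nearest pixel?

1387 px

2.35:1 in 5882×5882: fills the width, so the scan is 5882.00 × 2502.98.
square in 5216×3260: fills the height, so the intermediate becomes 3260.00 × 3260.00 — a scale of ×0.5542.
So the scan's height is 2502.98 × 0.5542 ≈ 1387.23.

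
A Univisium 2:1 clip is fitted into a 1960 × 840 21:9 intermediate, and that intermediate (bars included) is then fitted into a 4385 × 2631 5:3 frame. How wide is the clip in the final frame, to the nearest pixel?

Univisium 2:1 in 1960×840: fills the height, so the clip is 1680.00 × 840.00.
The 21:9 canvas is width-limited in 4385×2631, giving 4385.00 × 1879.29; scale factor 2.2372.
So the clip's width is 1680.00 × 2.2372 ≈ 3758.57.

3759 px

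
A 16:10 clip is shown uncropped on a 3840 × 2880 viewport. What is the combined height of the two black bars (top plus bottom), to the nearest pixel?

Since 1.600 > 1.333, the clip is width-limited.
That makes the image 2400.00 px tall (3840 × 10/16).
Black = 2880 − 2400.00 = 480.00 px.

480 px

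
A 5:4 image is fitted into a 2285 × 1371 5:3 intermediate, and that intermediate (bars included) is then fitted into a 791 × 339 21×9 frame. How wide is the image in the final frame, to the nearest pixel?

5:4 in 2285×1371: fills the height, so the image is 1713.75 × 1371.00.
Second fit — the 5:3 canvas into 791×339 spans the height: 565.00 × 339.00 (×0.2473 from 2285×1371).
The image scales with it: width 1713.75 × 0.2473 ≈ 423.75.

424 px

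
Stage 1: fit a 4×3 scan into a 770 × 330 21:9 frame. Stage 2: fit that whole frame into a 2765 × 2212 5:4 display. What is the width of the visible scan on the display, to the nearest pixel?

First fit — 4×3 into 770×330 spans the height: 440.00 × 330.00.
Second fit — the 21:9 canvas into 2765×2212 spans the width: 2765.00 × 1185.00 (×3.5909 from 770×330).
So the scan's width is 440.00 × 3.5909 ≈ 1580.00.

1580 px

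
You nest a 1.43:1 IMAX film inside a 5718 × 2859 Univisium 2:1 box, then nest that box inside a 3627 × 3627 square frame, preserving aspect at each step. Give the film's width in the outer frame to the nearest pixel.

First fit — 1.43:1 IMAX into 5718×2859 spans the height: 4088.37 × 2859.00.
Univisium 2:1 in 3627×3627: fills the width, so the intermediate becomes 3627.00 × 1813.50 — a scale of ×0.6343.
Applying the same ×0.6343: 4088.37 → 2593.30.

2593 px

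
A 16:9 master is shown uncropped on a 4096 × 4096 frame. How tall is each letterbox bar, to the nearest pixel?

16:9 is wider than 1:1, so it spans the full width.
That makes the image 2304.00 px tall (4096 × 9/16).
4096 − 2304.00 = 1792.00 px of bars (896.00 each).

896 px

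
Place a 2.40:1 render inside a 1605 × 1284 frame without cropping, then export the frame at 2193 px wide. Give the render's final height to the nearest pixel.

914 px

Fitted into 1605×1284, the render spans the width; its height is 1605 / 2.400 ≈ 668.75 px.
The frame scales by 2193/1605 = 1.3664; 668.75 × 1.3664 ≈ 913.75 px.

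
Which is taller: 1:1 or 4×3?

1 and 4×3 = 1.333; 1.333 > 1. The smaller width-to-height ratio is the taller frame.

1:1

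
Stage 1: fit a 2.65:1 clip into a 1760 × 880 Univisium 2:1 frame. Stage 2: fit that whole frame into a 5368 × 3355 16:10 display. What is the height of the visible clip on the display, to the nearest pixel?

2.65:1 in 1760×880: fills the width, so the clip is 1760.00 × 664.15.
Univisium 2:1 in 5368×3355: fills the width, so the intermediate becomes 5368.00 × 2684.00 — a scale of ×3.0500.
The clip scales with it: height 664.15 × 3.0500 ≈ 2025.66.

2026 px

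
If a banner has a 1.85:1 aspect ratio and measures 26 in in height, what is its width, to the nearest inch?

48 in

Width = 26 × 1.850 = 48.10.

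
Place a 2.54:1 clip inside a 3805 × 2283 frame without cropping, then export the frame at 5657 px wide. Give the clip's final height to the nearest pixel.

2227 px

At 3805×2283 the clip is width-limited, so height = 3805 / 2.540 ≈ 1498.03 px.
Scaling 3805 → 5657 is ×1.4867, so the height becomes 1498.03 × 1.4867 ≈ 2227.17 px.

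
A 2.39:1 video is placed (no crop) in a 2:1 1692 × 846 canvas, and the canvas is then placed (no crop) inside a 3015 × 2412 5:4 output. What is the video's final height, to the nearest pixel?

Inside the 1692×846 canvas the video is width-limited at 1692.00 × 707.95.
The 2:1 canvas is width-limited in 3015×2412, giving 3015.00 × 1507.50; scale factor 1.7819.
The video scales with it: height 707.95 × 1.7819 ≈ 1261.51.

1262 px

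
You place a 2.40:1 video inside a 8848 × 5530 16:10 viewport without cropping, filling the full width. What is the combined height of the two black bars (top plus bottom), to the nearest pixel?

1843 px

That makes the image 3686.67 px tall (8848 / 2.400).
5530 − 3686.67 = 1843.33 px of bars.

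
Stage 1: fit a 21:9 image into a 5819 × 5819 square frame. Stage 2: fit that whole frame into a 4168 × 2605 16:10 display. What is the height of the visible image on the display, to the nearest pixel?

First fit — 21:9 into 5819×5819 spans the width: 5819.00 × 2493.86.
Second fit — the square canvas into 4168×2605 spans the height: 2605.00 × 2605.00 (×0.4477 from 5819×5819).
So the image's height is 2493.86 × 0.4477 ≈ 1116.43.

1116 px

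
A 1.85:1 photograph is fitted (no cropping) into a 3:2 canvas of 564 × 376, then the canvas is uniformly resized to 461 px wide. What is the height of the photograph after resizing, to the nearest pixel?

249 px

At 564×376 the photograph is width-limited, so height = 564 / 1.850 ≈ 304.86 px.
Resizing to 461 px wide multiplies everything by 0.8174: 304.86 → 249.19 px.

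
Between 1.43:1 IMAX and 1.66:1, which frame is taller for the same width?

1.43 and 1.66; 1.66 > 1.43. The smaller width-to-height ratio is the taller frame.

1.43:1 IMAX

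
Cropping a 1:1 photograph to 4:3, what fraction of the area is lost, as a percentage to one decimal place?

4:3 is wider than 1:1, so the crop keeps the full width and trims the height.
(1.000)/(1.333) ≈ 0.750 of the area survives, leaving 25.00% discarded.

25.0%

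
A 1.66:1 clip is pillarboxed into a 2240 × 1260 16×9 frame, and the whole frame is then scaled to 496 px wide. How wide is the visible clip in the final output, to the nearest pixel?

In the 2240×1260 frame the clip fills the height: width = 1260 × 1.660 ≈ 2091.60 px.
Resizing to 496 px wide multiplies everything by 0.2214: 2091.60 → 463.14 px.

463 px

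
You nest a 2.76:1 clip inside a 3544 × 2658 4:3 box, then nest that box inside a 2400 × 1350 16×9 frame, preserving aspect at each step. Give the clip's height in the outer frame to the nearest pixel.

2.76:1 in 3544×2658: fills the width, so the clip is 3544.00 × 1284.06.
The 4:3 canvas is height-limited in 2400×1350, giving 1800.00 × 1350.00; scale factor 0.5079.
The clip scales with it: height 1284.06 × 0.5079 ≈ 652.17.

652 px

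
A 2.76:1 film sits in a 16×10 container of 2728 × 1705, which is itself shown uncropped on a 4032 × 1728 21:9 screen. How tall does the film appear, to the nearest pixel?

Inside the 2728×1705 canvas the film is width-limited at 2728.00 × 988.41.
16×10 in 4032×1728: fills the height, so the intermediate becomes 2764.80 × 1728.00 — a scale of ×1.0135.
The film scales with it: height 988.41 × 1.0135 ≈ 1001.74.

1002 px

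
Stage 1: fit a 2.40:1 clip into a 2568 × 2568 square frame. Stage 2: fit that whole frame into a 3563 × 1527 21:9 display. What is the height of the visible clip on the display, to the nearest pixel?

2.40:1 in 2568×2568: fills the width, so the clip is 2568.00 × 1070.00.
square in 3563×1527: fills the height, so the intermediate becomes 1527.00 × 1527.00 — a scale of ×0.5946.
The clip scales with it: height 1070.00 × 0.5946 ≈ 636.25.

636 px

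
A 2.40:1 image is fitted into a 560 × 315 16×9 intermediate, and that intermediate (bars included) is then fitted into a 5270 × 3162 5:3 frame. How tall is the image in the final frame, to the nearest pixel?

2196 px

Inside the 560×315 canvas the image is width-limited at 560.00 × 233.33.
16×9 in 5270×3162: fills the width, so the intermediate becomes 5270.00 × 2964.38 — a scale of ×9.4107.
Applying the same ×9.4107: 233.33 → 2195.83.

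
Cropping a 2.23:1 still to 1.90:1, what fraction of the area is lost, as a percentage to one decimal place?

Going from 2.23:1 to 1.90:1 means cutting width while keeping height.
Fraction kept = (1.900)/(2.230) ≈ 85.20%, so 14.80% is lost.

14.8%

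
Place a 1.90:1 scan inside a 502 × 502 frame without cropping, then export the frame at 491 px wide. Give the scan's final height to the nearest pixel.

Fitted into 502×502, the scan spans the width; its height is 502 / 1.900 ≈ 264.21 px.
Resizing to 491 px wide multiplies everything by 0.9781: 264.21 → 258.42 px.

258 px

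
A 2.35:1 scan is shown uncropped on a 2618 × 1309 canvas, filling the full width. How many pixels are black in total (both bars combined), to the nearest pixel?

510399 pixels

Content height = 2618 / 2.350 ≈ 1114.0426 px.
Leftover height: 1309 − 1114.0426 = 194.9574 px.
Bar area = 194.9574 × 2618 ≈ 510399 px.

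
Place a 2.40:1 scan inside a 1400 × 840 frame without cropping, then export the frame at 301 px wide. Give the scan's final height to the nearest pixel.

125 px

Fitted into 1400×840, the scan spans the width; its height is 1400 / 2.400 ≈ 583.33 px.
The frame scales by 301/1400 = 0.2150; 583.33 × 0.2150 ≈ 125.42 px.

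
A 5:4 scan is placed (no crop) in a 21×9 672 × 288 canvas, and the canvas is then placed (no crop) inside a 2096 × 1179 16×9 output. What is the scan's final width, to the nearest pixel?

1123 px

Inside the 672×288 canvas the scan is height-limited at 360.00 × 288.00.
21×9 in 2096×1179: fills the width, so the intermediate becomes 2096.00 × 898.29 — a scale of ×3.1190.
So the scan's width is 360.00 × 3.1190 ≈ 1122.86.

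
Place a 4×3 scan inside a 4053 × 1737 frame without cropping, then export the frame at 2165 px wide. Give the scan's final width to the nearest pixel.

At 4053×1737 the scan is height-limited, so width = 1737 × 4/3 ≈ 2316.00 px.
Resizing to 2165 px wide multiplies everything by 0.5342: 2316.00 → 1237.14 px.

1237 px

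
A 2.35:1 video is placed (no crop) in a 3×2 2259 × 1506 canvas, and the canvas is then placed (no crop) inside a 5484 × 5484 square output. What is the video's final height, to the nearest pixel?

Inside the 2259×1506 canvas the video is width-limited at 2259.00 × 961.28.
3×2 in 5484×5484: fills the width, so the intermediate becomes 5484.00 × 3656.00 — a scale of ×2.4276.
The video scales with it: height 961.28 × 2.4276 ≈ 2333.62.

2334 px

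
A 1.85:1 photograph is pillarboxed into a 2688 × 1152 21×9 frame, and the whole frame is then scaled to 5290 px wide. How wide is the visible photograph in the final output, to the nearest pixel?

Fitted into 2688×1152, the photograph spans the height; its width is 1152 × 1.850 ≈ 2131.20 px.
Scaling 2688 → 5290 is ×1.9680, so the width becomes 2131.20 × 1.9680 ≈ 4194.21 px.

4194 px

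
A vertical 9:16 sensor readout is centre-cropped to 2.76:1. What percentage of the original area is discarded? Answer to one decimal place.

Going from vertical 9:16 to 2.76:1 means cutting height while keeping width.
Fraction kept = (0.562)/(2.760) ≈ 20.38%, so 79.62% is lost.

79.6%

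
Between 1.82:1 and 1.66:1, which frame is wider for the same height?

1.82 and 1.66; 1.82 > 1.66.

1.82:1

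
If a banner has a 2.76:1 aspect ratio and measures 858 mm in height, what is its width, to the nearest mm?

2368 mm

858 × 2.760 = 2368.08.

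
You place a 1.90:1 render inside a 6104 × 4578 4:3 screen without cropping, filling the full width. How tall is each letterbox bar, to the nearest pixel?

683 px

That makes the image 3212.63 px tall (6104 / 1.900).
Black = 4578 − 3212.63 = 1365.37 px, or 682.68 per bar.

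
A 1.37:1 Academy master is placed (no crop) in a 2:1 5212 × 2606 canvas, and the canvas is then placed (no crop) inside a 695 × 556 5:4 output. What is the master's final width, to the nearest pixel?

1.37:1 Academy in 5212×2606: fills the height, so the master is 3570.22 × 2606.00.
2:1 in 695×556: fills the width, so the intermediate becomes 695.00 × 347.50 — a scale of ×0.1333.
So the master's width is 3570.22 × 0.1333 ≈ 476.07.

476 px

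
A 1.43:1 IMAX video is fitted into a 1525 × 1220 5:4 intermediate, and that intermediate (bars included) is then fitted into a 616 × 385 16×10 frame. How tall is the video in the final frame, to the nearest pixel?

1.43:1 IMAX in 1525×1220: fills the width, so the video is 1525.00 × 1066.43.
5:4 in 616×385: fills the height, so the intermediate becomes 481.25 × 385.00 — a scale of ×0.3156.
So the video's height is 1066.43 × 0.3156 ≈ 336.54.

337 px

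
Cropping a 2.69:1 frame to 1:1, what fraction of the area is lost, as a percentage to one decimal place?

1:1 is narrower than 2.69:1, so the crop keeps the full height and trims the width.
(1.000)/(2.690) ≈ 0.372 of the area survives, leaving 62.83% discarded.

62.8%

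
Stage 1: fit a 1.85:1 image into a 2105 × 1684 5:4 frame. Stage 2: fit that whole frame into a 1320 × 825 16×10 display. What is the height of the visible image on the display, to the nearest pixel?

557 px

Inside the 2105×1684 canvas the image is width-limited at 2105.00 × 1137.84.
Second fit — the 5:4 canvas into 1320×825 spans the height: 1031.25 × 825.00 (×0.4899 from 2105×1684).
Applying the same ×0.4899: 1137.84 → 557.43.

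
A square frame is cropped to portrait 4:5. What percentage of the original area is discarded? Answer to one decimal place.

portrait 4:5 is narrower than square, so the crop keeps the full height and trims the width.
Area ratio = (0.800)/(1.000) = 80.00%; the remaining 20.00% is cropped out.

20.0%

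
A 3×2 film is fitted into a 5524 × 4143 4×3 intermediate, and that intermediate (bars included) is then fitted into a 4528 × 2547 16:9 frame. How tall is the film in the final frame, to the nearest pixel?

3×2 in 5524×4143: fills the width, so the film is 5524.00 × 3682.67.
The 4×3 canvas is height-limited in 4528×2547, giving 3396.00 × 2547.00; scale factor 0.6148.
The film scales with it: height 3682.67 × 0.6148 ≈ 2264.00.

2264 px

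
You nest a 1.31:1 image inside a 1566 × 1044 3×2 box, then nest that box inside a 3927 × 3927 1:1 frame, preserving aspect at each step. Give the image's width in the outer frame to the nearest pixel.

First fit — 1.31:1 into 1566×1044 spans the height: 1367.64 × 1044.00.
Second fit — the 3×2 canvas into 3927×3927 spans the width: 3927.00 × 2618.00 (×2.5077 from 1566×1044).
So the image's width is 1367.64 × 2.5077 ≈ 3429.58.

3430 px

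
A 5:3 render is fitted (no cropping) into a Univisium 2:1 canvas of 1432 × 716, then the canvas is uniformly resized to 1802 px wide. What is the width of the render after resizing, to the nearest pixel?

Fitted into 1432×716, the render spans the height; its width is 716 × 5/3 ≈ 1193.33 px.
Resizing to 1802 px wide multiplies everything by 1.2584: 1193.33 → 1501.67 px.

1502 px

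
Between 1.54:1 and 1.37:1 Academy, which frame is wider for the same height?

1.54 and 1.37; 1.54 > 1.37.

1.54:1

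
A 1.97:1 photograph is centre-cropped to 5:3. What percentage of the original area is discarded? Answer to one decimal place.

15.4%

The height stays; only width is cut (since 5:3 is narrower than 1.97:1).
Fraction kept = (1.667)/(1.970) ≈ 84.60%, so 15.40% is lost.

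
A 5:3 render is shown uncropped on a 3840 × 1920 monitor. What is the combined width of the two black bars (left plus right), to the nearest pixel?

Since 1.667 < 2.000, the render is height-limited.
The render is 1920 × 5/3 ≈ 3200.00 px wide.
Black = 3840 − 3200.00 = 640.00 px.

640 px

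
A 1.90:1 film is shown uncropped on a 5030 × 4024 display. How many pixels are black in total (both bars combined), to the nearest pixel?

6924457 pixels

1.90:1 (1.900) > 5:4 (1.250), so the film fills the width.
That makes the image 2647.3684 px tall (5030 / 1.900).
Leftover height: 4024 − 2647.3684 = 1376.6316 px.
Bar area = 1376.6316 × 5030 ≈ 6924457 px.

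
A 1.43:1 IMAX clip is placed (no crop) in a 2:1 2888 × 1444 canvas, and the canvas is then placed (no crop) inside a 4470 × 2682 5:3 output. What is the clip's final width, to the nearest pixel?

1.43:1 IMAX in 2888×1444: fills the height, so the clip is 2064.92 × 1444.00.
Second fit — the 2:1 canvas into 4470×2682 spans the width: 4470.00 × 2235.00 (×1.5478 from 2888×1444).
Applying the same ×1.5478: 2064.92 → 3196.05.

3196 px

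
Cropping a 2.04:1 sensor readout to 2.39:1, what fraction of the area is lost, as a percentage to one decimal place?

Going from 2.04:1 to 2.39:1 means cutting height while keeping width.
Area ratio = (2.040)/(2.390) = 85.36%; the remaining 14.64% is cropped out.

14.6%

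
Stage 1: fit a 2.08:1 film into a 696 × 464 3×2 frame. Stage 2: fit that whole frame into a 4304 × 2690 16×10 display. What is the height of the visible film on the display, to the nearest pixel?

First fit — 2.08:1 into 696×464 spans the width: 696.00 × 334.62.
Second fit — the 3×2 canvas into 4304×2690 spans the height: 4035.00 × 2690.00 (×5.7974 from 696×464).
The film scales with it: height 334.62 × 5.7974 ≈ 1939.90.

1940 px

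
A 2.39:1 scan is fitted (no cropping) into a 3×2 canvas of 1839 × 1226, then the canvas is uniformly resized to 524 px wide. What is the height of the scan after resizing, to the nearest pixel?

In the 1839×1226 frame the scan fills the width: height = 1839 / 2.390 ≈ 769.46 px.
Resizing to 524 px wide multiplies everything by 0.2849: 769.46 → 219.25 px.

219 px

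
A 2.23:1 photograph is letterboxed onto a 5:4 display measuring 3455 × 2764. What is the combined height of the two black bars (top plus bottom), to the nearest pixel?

1215 px

2.23:1 (2.230) > 5:4 (1.250), so the photograph fills the width.
The photograph is 3455 / 2.230 ≈ 1549.33 px tall.
Leftover height: 2764 − 1549.33 = 1214.67 px.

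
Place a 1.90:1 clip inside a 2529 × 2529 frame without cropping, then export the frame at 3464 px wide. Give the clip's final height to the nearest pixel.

In the 2529×2529 frame the clip fills the width: height = 2529 / 1.900 ≈ 1331.05 px.
The frame scales by 3464/2529 = 1.3697; 1331.05 × 1.3697 ≈ 1823.16 px.

1823 px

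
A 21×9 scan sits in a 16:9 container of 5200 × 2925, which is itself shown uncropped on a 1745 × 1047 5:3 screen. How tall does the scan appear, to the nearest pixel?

748 px

Inside the 5200×2925 canvas the scan is width-limited at 5200.00 × 2228.57.
Second fit — the 16:9 canvas into 1745×1047 spans the width: 1745.00 × 981.56 (×0.3356 from 5200×2925).
So the scan's height is 2228.57 × 0.3356 ≈ 747.86.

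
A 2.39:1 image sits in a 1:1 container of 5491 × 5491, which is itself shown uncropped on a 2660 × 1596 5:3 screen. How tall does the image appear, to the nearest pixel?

668 px

First fit — 2.39:1 into 5491×5491 spans the width: 5491.00 × 2297.49.
The 1:1 canvas is height-limited in 2660×1596, giving 1596.00 × 1596.00; scale factor 0.2907.
The image scales with it: height 2297.49 × 0.2907 ≈ 667.78.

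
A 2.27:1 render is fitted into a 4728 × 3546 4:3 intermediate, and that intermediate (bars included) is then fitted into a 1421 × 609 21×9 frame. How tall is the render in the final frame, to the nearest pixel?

First fit — 2.27:1 into 4728×3546 spans the width: 4728.00 × 2082.82.
4:3 in 1421×609: fills the height, so the intermediate becomes 812.00 × 609.00 — a scale of ×0.1717.
Applying the same ×0.1717: 2082.82 → 357.71.

358 px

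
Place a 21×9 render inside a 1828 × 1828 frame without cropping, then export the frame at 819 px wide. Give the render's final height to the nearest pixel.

In the 1828×1828 frame the render fills the width: height = 1828 × 9/21 ≈ 783.43 px.
The frame scales by 819/1828 = 0.4480; 783.43 × 0.4480 ≈ 351.00 px.

351 px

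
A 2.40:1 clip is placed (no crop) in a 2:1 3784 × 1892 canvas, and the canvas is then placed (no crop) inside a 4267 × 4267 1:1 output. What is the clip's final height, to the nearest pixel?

1778 px

First fit — 2.40:1 into 3784×1892 spans the width: 3784.00 × 1576.67.
The 2:1 canvas is width-limited in 4267×4267, giving 4267.00 × 2133.50; scale factor 1.1276.
Applying the same ×1.1276: 1576.67 → 1777.92.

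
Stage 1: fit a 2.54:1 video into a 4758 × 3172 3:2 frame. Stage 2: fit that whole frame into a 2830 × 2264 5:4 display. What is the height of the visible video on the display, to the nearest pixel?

1114 px

Inside the 4758×3172 canvas the video is width-limited at 4758.00 × 1873.23.
The 3:2 canvas is width-limited in 2830×2264, giving 2830.00 × 1886.67; scale factor 0.5948.
So the video's height is 1873.23 × 0.5948 ≈ 1114.17.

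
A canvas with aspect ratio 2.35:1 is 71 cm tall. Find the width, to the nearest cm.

71 × 2.350 = 166.85.

167 cm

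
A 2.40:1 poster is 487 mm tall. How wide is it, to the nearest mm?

487 × 2.400 = 1168.80.

1169 mm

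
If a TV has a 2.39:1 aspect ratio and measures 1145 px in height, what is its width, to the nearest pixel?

2737 px

Width = 1145 × 2.390 = 2736.55.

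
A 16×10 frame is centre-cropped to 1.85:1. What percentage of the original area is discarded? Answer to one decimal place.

The width stays; only height is cut (since 1.85:1 is wider than 16×10).
Fraction kept = (1.600)/(1.850) ≈ 86.49%, so 13.51% is lost.

13.5%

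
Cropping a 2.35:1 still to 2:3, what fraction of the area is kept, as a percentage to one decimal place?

2:3 is narrower than 2.35:1, so the crop keeps the full height and trims the width.
Area ratio = (0.667)/(2.350) = 28.37% retained.

28.4%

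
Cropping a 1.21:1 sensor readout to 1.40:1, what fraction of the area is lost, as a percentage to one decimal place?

13.6%

1.40:1 is wider than 1.21:1, so the crop keeps the full width and trims the height.
Area ratio = (1.210)/(1.400) = 86.43%; the remaining 13.57% is cropped out.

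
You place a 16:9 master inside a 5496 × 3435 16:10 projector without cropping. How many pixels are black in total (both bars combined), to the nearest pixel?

1887876 pixels

16:9 is wider than 16:10, so it spans the full width.
That makes the image 3091.5000 px tall (5496 × 9/16).
3435 − 3091.5000 = 343.5000 px of bars.
That's 343.5000 × 5496 ≈ 1887876 black pixels.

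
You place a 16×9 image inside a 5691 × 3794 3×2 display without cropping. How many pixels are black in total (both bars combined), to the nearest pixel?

16×9 is wider than 3×2, so it spans the full width.
The image is 5691 × 9/16 ≈ 3201.1875 px tall.
Black = 3794 − 3201.1875 = 592.8125 px.
Across the 5691-px span: 592.8125 × 5691 ≈ 3373696 px.

3373696 pixels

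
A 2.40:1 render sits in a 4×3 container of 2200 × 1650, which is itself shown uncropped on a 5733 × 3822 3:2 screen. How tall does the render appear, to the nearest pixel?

2.40:1 in 2200×1650: fills the width, so the render is 2200.00 × 916.67.
4×3 in 5733×3822: fills the height, so the intermediate becomes 5096.00 × 3822.00 — a scale of ×2.3164.
So the render's height is 916.67 × 2.3164 ≈ 2123.33.

2123 px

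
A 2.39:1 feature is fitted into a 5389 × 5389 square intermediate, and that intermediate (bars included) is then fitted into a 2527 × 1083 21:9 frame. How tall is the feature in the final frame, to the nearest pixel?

Inside the 5389×5389 canvas the feature is width-limited at 5389.00 × 2254.81.
The square canvas is height-limited in 2527×1083, giving 1083.00 × 1083.00; scale factor 0.2010.
So the feature's height is 2254.81 × 0.2010 ≈ 453.14.

453 px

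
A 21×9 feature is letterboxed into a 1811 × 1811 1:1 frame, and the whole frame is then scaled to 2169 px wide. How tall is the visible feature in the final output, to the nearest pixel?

930 px

In the 1811×1811 frame the feature fills the width: height = 1811 × 9/21 ≈ 776.14 px.
The frame scales by 2169/1811 = 1.1977; 776.14 × 1.1977 ≈ 929.57 px.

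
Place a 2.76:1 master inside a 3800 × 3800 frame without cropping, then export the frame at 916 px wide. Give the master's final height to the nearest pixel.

332 px

Fitted into 3800×3800, the master spans the width; its height is 3800 / 2.760 ≈ 1376.81 px.
The frame scales by 916/3800 = 0.2411; 1376.81 × 0.2411 ≈ 331.88 px.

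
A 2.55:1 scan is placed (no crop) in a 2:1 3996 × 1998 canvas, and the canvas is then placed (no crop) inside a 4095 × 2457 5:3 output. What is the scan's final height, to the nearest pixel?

First fit — 2.55:1 into 3996×1998 spans the width: 3996.00 × 1567.06.
2:1 in 4095×2457: fills the width, so the intermediate becomes 4095.00 × 2047.50 — a scale of ×1.0248.
Applying the same ×1.0248: 1567.06 → 1605.88.

1606 px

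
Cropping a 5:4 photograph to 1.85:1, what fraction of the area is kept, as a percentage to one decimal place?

The width stays; only height is cut (since 1.85:1 is wider than 5:4).
Fraction kept = (1.250)/(1.850) ≈ 67.57%.

67.6%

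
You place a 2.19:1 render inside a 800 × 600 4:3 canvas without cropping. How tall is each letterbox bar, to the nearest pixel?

Since 2.190 > 1.333, the render is width-limited.
Content height = 800 / 2.190 ≈ 365.30 px.
600 − 365.30 = 234.70 px of bars (117.35 each).

117 px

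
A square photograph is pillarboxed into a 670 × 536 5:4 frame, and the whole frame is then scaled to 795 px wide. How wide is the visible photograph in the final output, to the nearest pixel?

In the 670×536 frame the photograph fills the height: width = 536 × 1/1 ≈ 536.00 px.
Scaling 670 → 795 is ×1.1866, so the width becomes 536.00 × 1.1866 ≈ 636.00 px.

636 px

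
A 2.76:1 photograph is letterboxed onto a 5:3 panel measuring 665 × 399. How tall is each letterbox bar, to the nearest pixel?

79 px

2.76:1 (2.760) > 5:3 (1.667), so the photograph fills the width.
That makes the image 240.94 px tall (665 / 2.760).
Black = 399 − 240.94 = 158.06 px, or 79.03 per bar.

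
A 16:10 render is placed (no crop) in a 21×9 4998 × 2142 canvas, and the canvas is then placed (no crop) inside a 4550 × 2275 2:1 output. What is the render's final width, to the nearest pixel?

First fit — 16:10 into 4998×2142 spans the height: 3427.20 × 2142.00.
21×9 in 4550×2275: fills the width, so the intermediate becomes 4550.00 × 1950.00 — a scale of ×0.9104.
The render scales with it: width 3427.20 × 0.9104 ≈ 3120.00.

3120 px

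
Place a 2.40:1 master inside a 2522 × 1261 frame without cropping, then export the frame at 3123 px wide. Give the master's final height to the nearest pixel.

1301 px

Fitted into 2522×1261, the master spans the width; its height is 2522 / 2.400 ≈ 1050.83 px.
Scaling 2522 → 3123 is ×1.2383, so the height becomes 1050.83 × 1.2383 ≈ 1301.25 px.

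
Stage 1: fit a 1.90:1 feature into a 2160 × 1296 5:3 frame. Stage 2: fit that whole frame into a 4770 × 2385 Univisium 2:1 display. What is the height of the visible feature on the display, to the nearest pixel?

2092 px

Inside the 2160×1296 canvas the feature is width-limited at 2160.00 × 1136.84.
Second fit — the 5:3 canvas into 4770×2385 spans the height: 3975.00 × 2385.00 (×1.8403 from 2160×1296).
Applying the same ×1.8403: 1136.84 → 2092.11.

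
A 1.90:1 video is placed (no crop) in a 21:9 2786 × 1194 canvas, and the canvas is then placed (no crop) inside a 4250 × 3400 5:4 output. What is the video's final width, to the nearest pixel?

3461 px

1.90:1 in 2786×1194: fills the height, so the video is 2268.60 × 1194.00.
21:9 in 4250×3400: fills the width, so the intermediate becomes 4250.00 × 1821.43 — a scale of ×1.5255.
So the video's width is 2268.60 × 1.5255 ≈ 3460.71.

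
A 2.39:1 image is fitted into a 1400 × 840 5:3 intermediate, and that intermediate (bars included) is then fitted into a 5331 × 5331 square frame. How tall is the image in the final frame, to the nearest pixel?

Inside the 1400×840 canvas the image is width-limited at 1400.00 × 585.77.
5:3 in 5331×5331: fills the width, so the intermediate becomes 5331.00 × 3198.60 — a scale of ×3.8079.
Applying the same ×3.8079: 585.77 → 2230.54.

2231 px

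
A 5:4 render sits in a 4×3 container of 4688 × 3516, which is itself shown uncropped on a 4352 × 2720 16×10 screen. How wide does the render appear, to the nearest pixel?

First fit — 5:4 into 4688×3516 spans the height: 4395.00 × 3516.00.
Second fit — the 4×3 canvas into 4352×2720 spans the height: 3626.67 × 2720.00 (×0.7736 from 4688×3516).
So the render's width is 4395.00 × 0.7736 ≈ 3400.00.

3400 px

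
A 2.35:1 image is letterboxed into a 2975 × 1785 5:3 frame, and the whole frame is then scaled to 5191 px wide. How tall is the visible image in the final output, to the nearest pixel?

Fitted into 2975×1785, the image spans the width; its height is 2975 / 2.350 ≈ 1265.96 px.
The frame scales by 5191/2975 = 1.7449; 1265.96 × 1.7449 ≈ 2208.94 px.

2209 px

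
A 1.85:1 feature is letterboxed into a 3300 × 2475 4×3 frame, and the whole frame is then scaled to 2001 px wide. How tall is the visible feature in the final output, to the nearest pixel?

In the 3300×2475 frame the feature fills the width: height = 3300 / 1.850 ≈ 1783.78 px.
Resizing to 2001 px wide multiplies everything by 0.6064: 1783.78 → 1081.62 px.

1082 px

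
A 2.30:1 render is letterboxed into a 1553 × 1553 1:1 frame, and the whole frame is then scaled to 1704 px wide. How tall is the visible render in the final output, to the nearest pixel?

Fitted into 1553×1553, the render spans the width; its height is 1553 / 2.300 ≈ 675.22 px.
The frame scales by 1704/1553 = 1.0972; 675.22 × 1.0972 ≈ 740.87 px.

741 px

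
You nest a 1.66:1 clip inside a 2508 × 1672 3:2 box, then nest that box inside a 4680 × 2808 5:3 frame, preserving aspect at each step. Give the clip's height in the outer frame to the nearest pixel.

2537 px

1.66:1 in 2508×1672: fills the width, so the clip is 2508.00 × 1510.84.
3:2 in 4680×2808: fills the height, so the intermediate becomes 4212.00 × 2808.00 — a scale of ×1.6794.
Applying the same ×1.6794: 1510.84 → 2537.35.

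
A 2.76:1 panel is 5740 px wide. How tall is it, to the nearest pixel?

2080 px

At 2.76:1, 5740 / 2.760 ≈ 2079.71.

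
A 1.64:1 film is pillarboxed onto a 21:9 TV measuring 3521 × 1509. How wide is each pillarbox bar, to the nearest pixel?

523 px

1.64:1 is narrower than 21:9, so it spans the full height.
That makes the image 2474.76 px wide (1509 × 1.640).
Leftover width: 3521 − 2474.76 = 1046.24 px → 523.12 each side.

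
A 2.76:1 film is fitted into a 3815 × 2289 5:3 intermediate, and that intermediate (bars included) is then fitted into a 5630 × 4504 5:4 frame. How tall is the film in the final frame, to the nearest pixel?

Inside the 3815×2289 canvas the film is width-limited at 3815.00 × 1382.25.
Second fit — the 5:3 canvas into 5630×4504 spans the width: 5630.00 × 3378.00 (×1.4758 from 3815×2289).
So the film's height is 1382.25 × 1.4758 ≈ 2039.86.

2040 px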